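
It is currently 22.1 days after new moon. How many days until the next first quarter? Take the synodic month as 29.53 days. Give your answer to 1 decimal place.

First quarter occurs at elongation 90°, i.e. at age 29.53 × 90/360 = 7.383 d.
Already past this cycle's first quarter; the next is at 7.383 + 29.53 = 36.913 d, so 36.913 − 22.1 = 14.812 days.

14.8 days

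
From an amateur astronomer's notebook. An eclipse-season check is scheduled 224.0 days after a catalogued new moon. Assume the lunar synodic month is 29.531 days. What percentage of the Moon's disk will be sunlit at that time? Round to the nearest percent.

224.0 d spans 7 complete synodic months (7 × 29.531 = 206.72 d) plus 17.28 d.
Phase angle: θ = 360°·(17.28 d)/(29.531 d) = 210.7°.
With cos θ = (-0.860), the lit fraction is (1 − (-0.860))/2 ≈ 0.930, so 93%.

93%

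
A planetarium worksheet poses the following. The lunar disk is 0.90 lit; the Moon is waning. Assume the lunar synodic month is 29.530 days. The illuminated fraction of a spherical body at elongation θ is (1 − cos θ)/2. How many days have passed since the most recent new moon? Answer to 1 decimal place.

17.8 days

cos θ = 1 − 2f = -0.800, giving a principal value of 143.1°.
A waning Moon lies in 180°–360°, so θ = 360° − 143.1° = 216.9°.
Age = 29.530 × 216.9°/360° ≈ 17.79 days.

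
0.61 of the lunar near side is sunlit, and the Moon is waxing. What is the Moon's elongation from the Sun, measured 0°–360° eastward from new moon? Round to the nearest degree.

cos θ = 1 − 2f = -0.220, giving a principal value of 102.7°.
Before full moon the principal value applies: θ = 102.7°.

103°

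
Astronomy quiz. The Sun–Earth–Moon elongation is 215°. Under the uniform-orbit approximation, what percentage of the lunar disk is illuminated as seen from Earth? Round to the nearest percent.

cos 215° = (-0.819), so f = (1 − (-0.819))/2 = 0.910, i.e. 91%.

91%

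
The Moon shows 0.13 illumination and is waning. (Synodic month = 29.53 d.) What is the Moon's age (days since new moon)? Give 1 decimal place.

cos θ = 1 − 2f = 0.740, giving a principal value of 42.3°.
Waning ⇒ past full, so θ = 360° − 42.3° = 317.7°.
At 360°/29.53 d per day, 317.7° corresponds to 26.06 days.

26.1 days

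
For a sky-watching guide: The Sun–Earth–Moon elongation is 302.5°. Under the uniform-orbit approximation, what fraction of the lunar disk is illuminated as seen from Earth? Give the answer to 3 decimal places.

0.231

f = (1 − cos 302.5°)/2 = (1 − 0.537)/2 ≈ 0.231.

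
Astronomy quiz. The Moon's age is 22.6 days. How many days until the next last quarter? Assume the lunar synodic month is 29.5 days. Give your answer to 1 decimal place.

Last quarter occurs at elongation 270°, i.e. at age 29.5 × 270/360 = 22.125 d.
This lunation's last quarter (22.125 d) has passed, so add one period: 51.625 − 22.6 = 29.025 days.

29.0 days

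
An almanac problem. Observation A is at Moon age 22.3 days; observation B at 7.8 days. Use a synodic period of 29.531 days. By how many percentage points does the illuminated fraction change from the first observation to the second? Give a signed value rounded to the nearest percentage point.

First observation: θ = 360°·22.3/29.531 = 271.8°, so f = 0.484.
Second observation: θ = 95.1°, f = 0.544.
Δf = 0.544 − 0.484 = +0.060, i.e. +6 pp.

+6 percentage points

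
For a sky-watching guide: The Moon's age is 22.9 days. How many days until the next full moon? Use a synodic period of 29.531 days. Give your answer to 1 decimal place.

Full moon occurs at elongation 180°, i.e. at age 29.531 × 180/360 = 14.765 d.
Already past this cycle's full moon; the next is at 14.765 + 29.531 = 44.296 d, so 44.296 − 22.9 = 21.396 days.

21.4 days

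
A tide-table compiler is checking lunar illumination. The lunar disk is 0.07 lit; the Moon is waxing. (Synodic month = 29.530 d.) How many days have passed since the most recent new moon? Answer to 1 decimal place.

2.5 days

Invert f = (1 − cos θ)/2 to get cos θ = 1 − 2(0.07) = 0.860, hence θ₀ = arccos 0.860 = 30.7°.
Waxing ⇒ before full, so θ = 30.7°.
Age = 29.530 × 30.7°/360° ≈ 2.52 days.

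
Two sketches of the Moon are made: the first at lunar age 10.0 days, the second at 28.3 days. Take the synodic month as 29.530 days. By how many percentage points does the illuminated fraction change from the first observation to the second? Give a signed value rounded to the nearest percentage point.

-75 pp

First observation: θ = 360°·10.0/29.530 = 121.9°, so f = 0.764.
Second observation: θ = 345.0°, f = 0.017.
Δf = 0.017 − 0.764 = -0.747, i.e. -75 pp.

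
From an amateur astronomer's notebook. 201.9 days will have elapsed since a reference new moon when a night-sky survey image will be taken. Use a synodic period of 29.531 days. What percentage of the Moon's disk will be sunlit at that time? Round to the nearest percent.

Reduce mod P: 201.9 − 6×29.531 = 24.71 d into the current lunation.
Elongation θ = 360° × 24.71/29.531 ≈ 301.3°.
With cos θ = 0.519, the lit fraction is (1 − 0.519)/2 ≈ 0.240, so 24%.

24%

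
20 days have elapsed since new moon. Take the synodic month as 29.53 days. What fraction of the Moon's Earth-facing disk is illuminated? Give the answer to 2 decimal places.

0.72

The Moon has covered 20/29.53 of its cycle, so θ ≈ 360° × 20/29.53 = 243.8°.
With cos θ = (-0.441), the lit fraction is (1 − (-0.441))/2 ≈ 0.721.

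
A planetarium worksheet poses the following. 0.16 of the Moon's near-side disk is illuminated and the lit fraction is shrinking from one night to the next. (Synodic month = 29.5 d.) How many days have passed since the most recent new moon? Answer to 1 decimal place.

25.6 days

Invert f = (1 − cos θ)/2 to get cos θ = 1 − 2(0.16) = 0.680, hence θ₀ = arccos 0.680 = 47.2°.
Since the Moon is past full (waning), take the reflex angle: θ = 360° − 47.2° = 312.8°.
That fraction of the synodic month is 312.8/360 × 29.5 d ≈ 25.64 d.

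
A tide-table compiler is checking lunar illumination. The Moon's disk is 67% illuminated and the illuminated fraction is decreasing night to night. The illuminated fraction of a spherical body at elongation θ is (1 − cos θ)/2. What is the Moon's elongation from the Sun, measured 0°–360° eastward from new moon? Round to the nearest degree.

250°

From f = (1 − cos θ)/2: cos θ = 1 − 2×0.67 = -0.340; arccos → 109.9°.
Since the Moon is past full (waning), take the reflex angle: θ = 360° − 109.9° = 250.1°.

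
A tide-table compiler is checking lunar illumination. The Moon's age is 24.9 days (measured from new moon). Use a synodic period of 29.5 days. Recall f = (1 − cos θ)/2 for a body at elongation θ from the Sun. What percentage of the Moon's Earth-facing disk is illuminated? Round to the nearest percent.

Elongation θ = 360° × 24.9/29.5 ≈ 303.9°.
cos 303.9° = 0.557, so f = (1 − 0.557)/2 = 0.221, so 22%.

22%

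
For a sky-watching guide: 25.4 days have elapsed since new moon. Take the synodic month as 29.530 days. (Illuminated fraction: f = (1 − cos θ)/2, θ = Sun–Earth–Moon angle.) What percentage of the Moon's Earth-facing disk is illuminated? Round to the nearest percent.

18%

Elongation θ = 360° × 25.4/29.530 ≈ 309.7°.
With cos θ = 0.638, the lit fraction is (1 − 0.638)/2 ≈ 0.181, so 18%.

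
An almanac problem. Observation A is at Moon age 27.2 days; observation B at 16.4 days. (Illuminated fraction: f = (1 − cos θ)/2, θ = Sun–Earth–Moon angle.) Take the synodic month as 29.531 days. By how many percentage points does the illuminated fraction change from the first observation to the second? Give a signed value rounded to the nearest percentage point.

First observation: θ = 360°·27.2/29.531 = 331.6°, so f = 0.060.
Second observation: θ = 199.9°, f = 0.970.
Δf = 0.970 − 0.060 = +0.910, i.e. +91 pp.

+91 percentage points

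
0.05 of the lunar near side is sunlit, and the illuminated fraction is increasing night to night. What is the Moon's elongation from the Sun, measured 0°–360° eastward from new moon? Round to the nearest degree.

26°

Invert f = (1 − cos θ)/2 to get cos θ = 1 − 2(0.05) = 0.900, hence θ₀ = arccos 0.900 = 25.8°.
Waxing ⇒ before full, so θ = 25.8°.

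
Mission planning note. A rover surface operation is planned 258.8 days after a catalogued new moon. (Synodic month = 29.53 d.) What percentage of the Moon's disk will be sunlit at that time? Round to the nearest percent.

258.8 d spans 8 complete synodic months (8 × 29.53 = 236.24 d) plus 22.56 d.
Elongation θ = 360° × 22.56/29.53 ≈ 275.0°.
cos 275.0° = 0.088, so f = (1 − 0.088)/2 = 0.456, so 46%.

46%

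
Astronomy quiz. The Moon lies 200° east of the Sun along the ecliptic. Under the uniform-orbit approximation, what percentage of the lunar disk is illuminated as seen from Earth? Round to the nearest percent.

Half-versine of 200°: (1 − (-0.940))/2 = 0.970, i.e. 97%.

97%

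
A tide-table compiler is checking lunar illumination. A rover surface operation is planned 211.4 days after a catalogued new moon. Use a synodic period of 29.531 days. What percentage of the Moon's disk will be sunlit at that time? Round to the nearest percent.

23%

211.4/29.531 = 7.159 lunations, so 7 complete cycles and 4.68 d into the next.
Elongation θ = 360° × 4.68/29.531 ≈ 57.1°.
With cos θ = 0.543, the lit fraction is (1 − 0.543)/2 ≈ 0.228, so 23%.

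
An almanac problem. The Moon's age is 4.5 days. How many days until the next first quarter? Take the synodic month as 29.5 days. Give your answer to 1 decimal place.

2.9 days

First quarter occurs at elongation 90°, i.e. at age 29.5 × 90/360 = 7.375 d.
So 2.875 days remain (7.375 − 4.5).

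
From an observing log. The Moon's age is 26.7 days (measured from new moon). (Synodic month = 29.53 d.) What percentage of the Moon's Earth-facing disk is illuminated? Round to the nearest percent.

9%

The Moon has covered 26.7/29.53 of its cycle, so θ ≈ 360° × 26.7/29.53 = 325.5°.
cos 325.5° = 0.824, so f = (1 − 0.824)/2 = 0.088, so 9%.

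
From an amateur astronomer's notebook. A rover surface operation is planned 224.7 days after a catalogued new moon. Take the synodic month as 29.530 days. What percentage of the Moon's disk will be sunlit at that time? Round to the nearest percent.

Reduce mod P: 224.7 − 7×29.530 = 17.99 d into the current lunation.
Elongation θ = 360° × 17.99/29.530 ≈ 219.3°.
cos 219.3° = (-0.774), so f = (1 − (-0.774))/2 = 0.887, so 89%.

89%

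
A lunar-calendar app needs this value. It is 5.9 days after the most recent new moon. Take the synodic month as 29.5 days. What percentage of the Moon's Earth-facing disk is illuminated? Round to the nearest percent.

Elongation θ = 360° × 5.9/29.5 ≈ 72.0°.
With cos θ = 0.309, the lit fraction is (1 − 0.309)/2 ≈ 0.345, so 35%.

35%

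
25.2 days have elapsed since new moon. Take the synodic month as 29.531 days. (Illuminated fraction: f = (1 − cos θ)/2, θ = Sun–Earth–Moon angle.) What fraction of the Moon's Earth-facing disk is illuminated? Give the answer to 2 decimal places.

0.20

Phase angle: θ = 360°·(25.2 d)/(29.531 d) = 307.2°.
With cos θ = 0.605, the lit fraction is (1 − 0.605)/2 ≈ 0.198.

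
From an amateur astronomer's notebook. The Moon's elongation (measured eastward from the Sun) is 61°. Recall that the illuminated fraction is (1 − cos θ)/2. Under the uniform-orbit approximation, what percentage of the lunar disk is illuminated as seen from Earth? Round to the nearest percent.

cos 61° = 0.485, so f = (1 − 0.485)/2 = 0.258, i.e. 26%.

26%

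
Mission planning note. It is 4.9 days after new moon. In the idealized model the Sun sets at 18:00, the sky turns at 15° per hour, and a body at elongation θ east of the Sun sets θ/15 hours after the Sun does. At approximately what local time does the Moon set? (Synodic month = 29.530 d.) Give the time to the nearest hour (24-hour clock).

22:00

The Moon has covered 4.9/29.530 of its cycle, so θ ≈ 360° × 4.9/29.530 = 59.7°.
At 15° of sky rotation per hour, 59.7° corresponds to a 3.98 h lag.
18:00 + 3.98 h ≈ 21:59 → 22:00 to the nearest hour.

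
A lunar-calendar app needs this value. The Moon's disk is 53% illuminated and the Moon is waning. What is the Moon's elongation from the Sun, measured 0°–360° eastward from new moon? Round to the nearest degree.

cos θ = 1 − 2f = -0.060, giving a principal value of 93.4°.
A waning Moon lies in 180°–360°, so θ = 360° − 93.4° = 266.6°.

267°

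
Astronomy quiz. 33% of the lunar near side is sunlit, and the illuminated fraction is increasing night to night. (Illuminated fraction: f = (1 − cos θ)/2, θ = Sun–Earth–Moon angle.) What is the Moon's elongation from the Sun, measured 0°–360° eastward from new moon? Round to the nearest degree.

Invert f = (1 − cos θ)/2 to get cos θ = 1 − 2(0.33) = 0.340, hence θ₀ = arccos 0.340 = 70.1°.
The Moon is waxing (0°–180°), so θ = 70.1° directly.

70°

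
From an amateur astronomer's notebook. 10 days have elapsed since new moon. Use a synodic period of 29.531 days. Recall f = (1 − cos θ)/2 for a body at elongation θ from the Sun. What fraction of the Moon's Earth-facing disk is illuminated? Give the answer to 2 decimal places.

0.76

The Moon has covered 10/29.531 of its cycle, so θ ≈ 360° × 10/29.531 = 121.9°.
Illuminated fraction = (1 − cos 121.9°)/2 = (1 − (-0.529))/2 ≈ 0.764.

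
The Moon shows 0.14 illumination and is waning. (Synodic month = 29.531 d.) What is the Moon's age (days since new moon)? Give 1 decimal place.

cos θ = 1 − 2f = 0.720, giving a principal value of 43.9°.
Waning ⇒ past full, so θ = 360° − 43.9° = 316.1°.
At 360°/29.531 d per day, 316.1° corresponds to 25.93 days.

25.9 days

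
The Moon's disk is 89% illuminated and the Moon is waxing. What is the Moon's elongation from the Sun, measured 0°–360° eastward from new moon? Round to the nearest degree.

141°

Invert f = (1 − cos θ)/2 to get cos θ = 1 − 2(0.89) = -0.780, hence θ₀ = arccos -0.780 = 141.3°.
Waxing ⇒ before full, so θ = 141.3°.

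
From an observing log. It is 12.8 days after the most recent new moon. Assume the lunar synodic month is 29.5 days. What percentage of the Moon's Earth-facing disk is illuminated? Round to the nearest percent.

Phase angle: θ = 360°·(12.8 d)/(29.5 d) = 156.2°.
With cos θ = (-0.915), the lit fraction is (1 − (-0.915))/2 ≈ 0.957, so 96%.

96%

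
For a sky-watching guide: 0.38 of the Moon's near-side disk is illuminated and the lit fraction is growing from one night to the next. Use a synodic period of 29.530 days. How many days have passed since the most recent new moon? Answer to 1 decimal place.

6.2 days

cos θ = 1 − 2f = 0.240, giving a principal value of 76.1°.
Before full moon the principal value applies: θ = 76.1°.
Age = 29.530 × 76.1°/360° ≈ 6.24 days.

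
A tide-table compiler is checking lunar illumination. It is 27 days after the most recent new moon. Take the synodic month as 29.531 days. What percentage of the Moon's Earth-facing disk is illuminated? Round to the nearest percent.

7%

Phase angle: θ = 360°·(27 d)/(29.531 d) = 329.1°.
With cos θ = 0.858, the lit fraction is (1 − 0.858)/2 ≈ 0.071, so 7%.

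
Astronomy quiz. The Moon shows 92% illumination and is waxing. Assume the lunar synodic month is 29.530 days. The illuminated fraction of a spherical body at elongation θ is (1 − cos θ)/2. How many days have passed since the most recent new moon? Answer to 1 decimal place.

12.1 days

Invert f = (1 − cos θ)/2 to get cos θ = 1 − 2(0.92) = -0.840, hence θ₀ = arccos -0.840 = 147.1°.
Before full moon the principal value applies: θ = 147.1°.
Age = 29.530 × 147.1°/360° ≈ 12.07 days.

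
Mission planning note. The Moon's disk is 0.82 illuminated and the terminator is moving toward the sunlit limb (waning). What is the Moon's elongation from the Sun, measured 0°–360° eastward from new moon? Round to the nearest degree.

230°

Invert f = (1 − cos θ)/2 to get cos θ = 1 − 2(0.82) = -0.640, hence θ₀ = arccos -0.640 = 129.8°.
Waning ⇒ past full, so θ = 360° − 129.8° = 230.2°.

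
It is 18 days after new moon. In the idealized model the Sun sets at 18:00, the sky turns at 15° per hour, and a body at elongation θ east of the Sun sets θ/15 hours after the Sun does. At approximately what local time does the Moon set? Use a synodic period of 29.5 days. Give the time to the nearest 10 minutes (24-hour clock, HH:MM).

08:40

Elongation θ = 360° × 18/29.5 ≈ 219.7°.
The Moon trails the Sun by θ/15 = 219.7/15 ≈ 14.64 hours.
18:00 + 14.644 h ≈ 08:39 → 08:40 to the nearest ten minutes.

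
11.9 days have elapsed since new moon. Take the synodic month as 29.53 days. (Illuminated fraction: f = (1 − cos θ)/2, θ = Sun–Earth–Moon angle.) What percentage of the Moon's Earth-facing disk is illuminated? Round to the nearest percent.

The Moon has covered 11.9/29.53 of its cycle, so θ ≈ 360° × 11.9/29.53 = 145.1°.
Illuminated fraction = (1 − cos 145.1°)/2 = (1 − (-0.820))/2 ≈ 0.910, so 91%.

91%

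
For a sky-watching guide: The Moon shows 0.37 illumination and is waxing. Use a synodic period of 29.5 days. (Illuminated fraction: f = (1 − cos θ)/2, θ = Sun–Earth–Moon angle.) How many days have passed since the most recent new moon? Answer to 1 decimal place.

6.1 days

cos θ = 1 − 2f = 0.260, giving a principal value of 74.9°.
Before full moon the principal value applies: θ = 74.9°.
Age = 29.5 × 74.9°/360° ≈ 6.14 days.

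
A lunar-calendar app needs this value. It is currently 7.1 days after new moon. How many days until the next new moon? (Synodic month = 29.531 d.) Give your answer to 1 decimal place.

22.4 days

The next new moon completes the synodic month: 29.531 − 7.1 = 22.431 days.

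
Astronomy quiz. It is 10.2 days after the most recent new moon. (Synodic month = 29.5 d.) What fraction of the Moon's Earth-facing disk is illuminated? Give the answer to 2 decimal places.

The Moon has covered 10.2/29.5 of its cycle, so θ ≈ 360° × 10.2/29.5 = 124.5°.
With cos θ = (-0.566), the lit fraction is (1 − (-0.566))/2 ≈ 0.783.

0.78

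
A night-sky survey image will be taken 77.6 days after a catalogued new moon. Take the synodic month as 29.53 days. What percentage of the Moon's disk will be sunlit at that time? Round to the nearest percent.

77.6 d spans 2 complete synodic months (2 × 29.53 = 59.06 d) plus 18.54 d.
Elongation θ = 360° × 18.54/29.53 ≈ 226.0°.
With cos θ = (-0.694), the lit fraction is (1 − (-0.694))/2 ≈ 0.847, so 85%.

85%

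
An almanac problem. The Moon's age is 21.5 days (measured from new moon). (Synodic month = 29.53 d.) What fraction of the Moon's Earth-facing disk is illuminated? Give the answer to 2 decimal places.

Phase angle: θ = 360°·(21.5 d)/(29.53 d) = 262.1°.
cos 262.1° = (-0.137), so f = (1 − (-0.137))/2 = 0.569.

0.57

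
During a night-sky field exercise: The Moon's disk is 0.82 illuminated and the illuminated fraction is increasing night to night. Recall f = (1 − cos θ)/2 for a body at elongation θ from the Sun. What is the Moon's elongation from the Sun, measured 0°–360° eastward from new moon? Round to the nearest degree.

From f = (1 − cos θ)/2: cos θ = 1 − 2×0.82 = -0.640; arccos → 129.8°.
The Moon is waxing (0°–180°), so θ = 129.8° directly.

130°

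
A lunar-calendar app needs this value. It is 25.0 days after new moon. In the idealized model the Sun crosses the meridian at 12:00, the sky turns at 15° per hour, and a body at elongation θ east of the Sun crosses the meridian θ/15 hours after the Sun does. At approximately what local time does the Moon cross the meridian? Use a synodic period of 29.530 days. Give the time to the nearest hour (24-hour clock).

08:00

The Moon has covered 25.0/29.530 of its cycle, so θ ≈ 360° × 25.0/29.530 = 304.8°.
Delay after the Sun = 304.8° / (15°/h) ≈ 20.32 h.
12:00 + 20.32 h ≈ 08:19 → 08:00 to the nearest hour.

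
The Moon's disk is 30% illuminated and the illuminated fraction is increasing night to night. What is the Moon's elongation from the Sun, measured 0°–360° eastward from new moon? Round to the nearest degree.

cos θ = 1 − 2f = 0.400, giving a principal value of 66.4°.
Before full moon the principal value applies: θ = 66.4°.

66°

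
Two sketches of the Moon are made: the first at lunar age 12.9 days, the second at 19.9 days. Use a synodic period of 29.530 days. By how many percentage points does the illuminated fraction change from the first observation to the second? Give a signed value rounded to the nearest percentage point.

θ₁ = 360° × 12.9/29.530 = 157.3°, f₁ = (1 − cos θ₁)/2 = 0.961.
θ₂ = 360° × 19.9/29.530 = 242.6°, f₂ = (1 − cos θ₂)/2 = 0.730.
Change = f₂ − f₁ = -0.231 → -23 percentage points.

-23 percentage points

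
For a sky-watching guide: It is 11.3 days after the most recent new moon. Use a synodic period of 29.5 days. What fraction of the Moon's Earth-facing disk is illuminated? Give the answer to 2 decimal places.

Elongation θ = 360° × 11.3/29.5 ≈ 137.9°.
With cos θ = (-0.742), the lit fraction is (1 − (-0.742))/2 ≈ 0.871.

0.87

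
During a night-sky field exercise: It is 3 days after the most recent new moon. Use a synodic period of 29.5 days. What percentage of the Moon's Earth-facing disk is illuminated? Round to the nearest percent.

The Moon has covered 3/29.5 of its cycle, so θ ≈ 360° × 3/29.5 = 36.6°.
With cos θ = 0.803, the lit fraction is (1 − 0.803)/2 ≈ 0.099, so 10%.

10%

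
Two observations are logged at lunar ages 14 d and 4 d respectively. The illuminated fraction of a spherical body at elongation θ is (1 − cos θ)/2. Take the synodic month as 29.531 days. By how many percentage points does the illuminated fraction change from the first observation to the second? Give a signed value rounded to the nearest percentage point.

First observation: θ = 360°·14/29.531 = 170.7°, so f = 0.993.
Second observation: θ = 48.8°, f = 0.170.
Δf = 0.170 − 0.993 = -0.823, i.e. -82 pp.

-82 percentage points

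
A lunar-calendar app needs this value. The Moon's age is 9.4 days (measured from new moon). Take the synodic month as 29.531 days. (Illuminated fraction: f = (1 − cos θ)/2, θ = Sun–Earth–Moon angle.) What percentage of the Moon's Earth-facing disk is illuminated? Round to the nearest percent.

Phase angle: θ = 360°·(9.4 d)/(29.531 d) = 114.6°.
cos 114.6° = (-0.416), so f = (1 − (-0.416))/2 = 0.708, so 71%.

71%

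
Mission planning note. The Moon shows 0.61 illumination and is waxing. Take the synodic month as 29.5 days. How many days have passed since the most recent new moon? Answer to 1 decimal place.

8.4 days

cos θ = 1 − 2f = -0.220, giving a principal value of 102.7°.
The Moon is waxing (0°–180°), so θ = 102.7° directly.
At 360°/29.5 d per day, 102.7° corresponds to 8.42 days.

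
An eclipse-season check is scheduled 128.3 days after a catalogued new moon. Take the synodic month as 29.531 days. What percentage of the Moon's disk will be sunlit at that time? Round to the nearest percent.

Reduce mod P: 128.3 − 4×29.531 = 10.18 d into the current lunation.
The Moon has covered 10.18/29.531 of its cycle, so θ ≈ 360° × 10.18/29.531 = 124.1°.
cos 124.1° = (-0.560), so f = (1 − (-0.560))/2 = 0.780, so 78%.

78%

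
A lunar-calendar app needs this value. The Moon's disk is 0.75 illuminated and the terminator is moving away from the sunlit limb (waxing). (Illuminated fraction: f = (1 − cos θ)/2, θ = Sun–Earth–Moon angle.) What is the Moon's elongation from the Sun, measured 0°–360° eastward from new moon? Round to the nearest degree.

120°

cos θ = 1 − 2f = -0.500, giving a principal value of 120.0°.
The Moon is waxing (0°–180°), so θ = 120.0° directly.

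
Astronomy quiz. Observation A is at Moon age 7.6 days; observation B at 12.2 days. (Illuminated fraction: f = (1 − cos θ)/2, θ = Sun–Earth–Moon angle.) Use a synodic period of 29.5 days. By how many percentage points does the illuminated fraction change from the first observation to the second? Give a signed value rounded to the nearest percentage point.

θ₁ = 360° × 7.6/29.5 = 92.7°, f₁ = (1 − cos θ₁)/2 = 0.524.
θ₂ = 360° × 12.2/29.5 = 148.9°, f₂ = (1 − cos θ₂)/2 = 0.928.
Change = f₂ − f₁ = +0.404 → +40 percentage points.

+40 percentage points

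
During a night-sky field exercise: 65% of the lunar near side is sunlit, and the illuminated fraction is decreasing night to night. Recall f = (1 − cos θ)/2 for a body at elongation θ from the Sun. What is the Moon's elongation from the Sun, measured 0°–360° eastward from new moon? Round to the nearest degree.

cos θ = 1 − 2f = -0.300, giving a principal value of 107.5°.
Waning ⇒ past full, so θ = 360° − 107.5° = 252.5°.

253°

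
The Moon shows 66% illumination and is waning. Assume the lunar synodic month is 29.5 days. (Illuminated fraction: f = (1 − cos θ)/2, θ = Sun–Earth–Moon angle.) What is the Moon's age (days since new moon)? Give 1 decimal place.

20.6 days

From f = (1 − cos θ)/2: cos θ = 1 − 2×0.66 = -0.320; arccos → 108.7°.
A waning Moon lies in 180°–360°, so θ = 360° − 108.7° = 251.3°.
Age = 29.5 × 251.3°/360° ≈ 20.60 days.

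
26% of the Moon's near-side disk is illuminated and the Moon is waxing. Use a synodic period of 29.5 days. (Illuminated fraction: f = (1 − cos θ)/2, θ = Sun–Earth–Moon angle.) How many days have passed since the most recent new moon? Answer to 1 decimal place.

Invert f = (1 − cos θ)/2 to get cos θ = 1 − 2(0.26) = 0.480, hence θ₀ = arccos 0.480 = 61.3°.
The Moon is waxing (0°–180°), so θ = 61.3° directly.
At 360°/29.5 d per day, 61.3° corresponds to 5.02 days.

5.0 days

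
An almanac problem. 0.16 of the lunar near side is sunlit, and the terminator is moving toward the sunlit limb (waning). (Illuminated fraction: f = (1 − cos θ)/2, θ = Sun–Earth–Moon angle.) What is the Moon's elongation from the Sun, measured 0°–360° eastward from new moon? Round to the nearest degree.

313°

cos θ = 1 − 2f = 0.680, giving a principal value of 47.2°.
Waning ⇒ past full, so θ = 360° − 47.2° = 312.8°.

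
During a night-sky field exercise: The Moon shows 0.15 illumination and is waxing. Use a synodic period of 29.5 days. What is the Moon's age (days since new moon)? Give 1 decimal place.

3.7 days

From f = (1 − cos θ)/2: cos θ = 1 − 2×0.15 = 0.700; arccos → 45.6°.
Before full moon the principal value applies: θ = 45.6°.
Age = 29.5 × 45.6°/360° ≈ 3.73 days.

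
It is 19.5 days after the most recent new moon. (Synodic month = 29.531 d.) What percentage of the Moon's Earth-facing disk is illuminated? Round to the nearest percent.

77%

Phase angle: θ = 360°·(19.5 d)/(29.531 d) = 237.7°.
Illuminated fraction = (1 − cos 237.7°)/2 = (1 − (-0.534))/2 ≈ 0.767, so 77%.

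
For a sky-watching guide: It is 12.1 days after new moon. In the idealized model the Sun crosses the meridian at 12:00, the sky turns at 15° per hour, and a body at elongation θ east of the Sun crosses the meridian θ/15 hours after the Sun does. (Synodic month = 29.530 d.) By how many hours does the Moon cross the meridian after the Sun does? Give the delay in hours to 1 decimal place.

9.8 h

Elongation θ = 360° × 12.1/29.530 ≈ 147.5°.
Delay after the Sun = 147.5° / (15°/h) ≈ 9.83 h.
So the Moon crosses the meridian 9.83 h after the Sun.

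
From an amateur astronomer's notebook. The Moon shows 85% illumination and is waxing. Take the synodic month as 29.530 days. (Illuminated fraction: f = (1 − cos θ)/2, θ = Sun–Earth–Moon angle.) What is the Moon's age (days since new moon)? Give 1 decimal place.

11.0 days

cos θ = 1 − 2f = -0.700, giving a principal value of 134.4°.
Waxing ⇒ before full, so θ = 134.4°.
At 360°/29.530 d per day, 134.4° corresponds to 11.03 days.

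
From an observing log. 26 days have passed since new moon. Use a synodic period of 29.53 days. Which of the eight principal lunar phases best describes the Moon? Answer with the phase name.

waning crescent

θ ≈ 360° × 26/29.53 = 317°, which falls in the waning crescent sector.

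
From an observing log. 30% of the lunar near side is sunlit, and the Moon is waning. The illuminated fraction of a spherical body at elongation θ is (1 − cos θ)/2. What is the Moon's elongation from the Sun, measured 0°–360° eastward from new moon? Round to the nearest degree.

From f = (1 − cos θ)/2: cos θ = 1 − 2×0.30 = 0.400; arccos → 66.4°.
Since the Moon is past full (waning), take the reflex angle: θ = 360° − 66.4° = 293.6°.

294°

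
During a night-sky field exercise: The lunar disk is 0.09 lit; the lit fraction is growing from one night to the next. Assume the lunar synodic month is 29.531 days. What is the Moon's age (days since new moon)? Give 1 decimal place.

2.9 days

cos θ = 1 − 2f = 0.820, giving a principal value of 34.9°.
Before full moon the principal value applies: θ = 34.9°.
At 360°/29.531 d per day, 34.9° corresponds to 2.86 days.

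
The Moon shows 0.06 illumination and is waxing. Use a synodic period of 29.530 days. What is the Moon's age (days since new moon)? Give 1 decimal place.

Invert f = (1 − cos θ)/2 to get cos θ = 1 − 2(0.06) = 0.880, hence θ₀ = arccos 0.880 = 28.4°.
Waxing ⇒ before full, so θ = 28.4°.
That fraction of the synodic month is 28.4/360 × 29.530 d ≈ 2.33 d.

2.3 days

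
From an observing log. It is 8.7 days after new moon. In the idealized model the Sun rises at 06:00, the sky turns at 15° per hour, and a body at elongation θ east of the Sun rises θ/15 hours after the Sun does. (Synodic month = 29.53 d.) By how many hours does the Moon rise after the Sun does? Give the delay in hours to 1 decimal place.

The Moon has covered 8.7/29.53 of its cycle, so θ ≈ 360° × 8.7/29.53 = 106.1°.
Delay after the Sun = 106.1° / (15°/h) ≈ 7.07 h.
So the Moon rises 7.07 h after the Sun.

7.1 h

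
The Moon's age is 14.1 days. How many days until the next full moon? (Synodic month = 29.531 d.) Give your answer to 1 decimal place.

Full moon is 0.5 of the way through the cycle: age 0.5 × 29.531 = 14.765 d.
So 0.665 days remain (14.765 − 14.1).

0.7 days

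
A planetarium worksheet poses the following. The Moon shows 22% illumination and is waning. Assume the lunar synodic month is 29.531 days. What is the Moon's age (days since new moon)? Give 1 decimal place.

From f = (1 − cos θ)/2: cos θ = 1 − 2×0.22 = 0.560; arccos → 55.9°.
Since the Moon is past full (waning), take the reflex angle: θ = 360° − 55.9° = 304.1°.
Age = 29.531 × 304.1°/360° ≈ 24.94 days.

24.9 days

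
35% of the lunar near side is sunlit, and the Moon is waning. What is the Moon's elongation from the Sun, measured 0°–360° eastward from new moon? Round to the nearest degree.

cos θ = 1 − 2f = 0.300, giving a principal value of 72.5°.
Waning ⇒ past full, so θ = 360° − 72.5° = 287.5°.

287°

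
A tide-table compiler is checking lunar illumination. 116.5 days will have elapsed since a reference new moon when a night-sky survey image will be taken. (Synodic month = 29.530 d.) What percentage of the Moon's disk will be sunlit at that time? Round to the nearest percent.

116.5/29.530 = 3.945 lunations, so 3 complete cycles and 27.91 d into the next.
Elongation θ = 360° × 27.91/29.530 ≈ 340.3°.
With cos θ = 0.941, the lit fraction is (1 − 0.941)/2 ≈ 0.029, so 3%.

3%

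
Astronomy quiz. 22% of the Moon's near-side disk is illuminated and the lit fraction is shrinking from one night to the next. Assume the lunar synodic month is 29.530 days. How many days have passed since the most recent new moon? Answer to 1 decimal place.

24.9 days

Invert f = (1 − cos θ)/2 to get cos θ = 1 − 2(0.22) = 0.560, hence θ₀ = arccos 0.560 = 55.9°.
Since the Moon is past full (waning), take the reflex angle: θ = 360° − 55.9° = 304.1°.
Age = 29.530 × 304.1°/360° ≈ 24.94 days.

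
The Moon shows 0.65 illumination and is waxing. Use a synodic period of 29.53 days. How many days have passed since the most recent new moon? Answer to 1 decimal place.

8.8 days

From f = (1 − cos θ)/2: cos θ = 1 − 2×0.65 = -0.300; arccos → 107.5°.
The Moon is waxing (0°–180°), so θ = 107.5° directly.
At 360°/29.53 d per day, 107.5° corresponds to 8.81 days.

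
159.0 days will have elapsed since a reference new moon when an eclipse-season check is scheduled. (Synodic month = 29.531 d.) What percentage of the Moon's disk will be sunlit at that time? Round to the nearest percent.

87%

159.0 d spans 5 complete synodic months (5 × 29.531 = 147.66 d) plus 11.34 d.
The Moon has covered 11.34/29.531 of its cycle, so θ ≈ 360° × 11.34/29.531 = 138.3°.
cos 138.3° = (-0.747), so f = (1 − (-0.747))/2 = 0.873, so 87%.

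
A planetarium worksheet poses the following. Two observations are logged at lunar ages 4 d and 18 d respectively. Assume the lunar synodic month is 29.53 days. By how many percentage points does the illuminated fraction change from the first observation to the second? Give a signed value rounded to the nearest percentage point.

+72 percentage points

First observation: θ = 360°·4/29.53 = 48.8°, so f = 0.170.
Second observation: θ = 219.4°, f = 0.886.
Δf = 0.886 − 0.170 = +0.716, i.e. +72 pp.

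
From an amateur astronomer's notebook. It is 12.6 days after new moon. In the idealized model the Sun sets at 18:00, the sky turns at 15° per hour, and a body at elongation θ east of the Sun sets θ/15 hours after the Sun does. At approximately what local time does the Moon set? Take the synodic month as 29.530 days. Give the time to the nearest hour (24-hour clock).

04:00

Elongation θ = 360° × 12.6/29.530 ≈ 153.6°.
Delay after the Sun = 153.6° / (15°/h) ≈ 10.24 h.
18:00 + 10.24 h ≈ 04:14 → 04:00 to the nearest hour.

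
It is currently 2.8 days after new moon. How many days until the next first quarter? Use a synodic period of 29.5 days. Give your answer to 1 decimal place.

4.6 days

First quarter is 0.25 of the way through the cycle: age 0.25 × 29.5 = 7.375 d.
That is 7.375 − 2.8 = 4.575 days ahead.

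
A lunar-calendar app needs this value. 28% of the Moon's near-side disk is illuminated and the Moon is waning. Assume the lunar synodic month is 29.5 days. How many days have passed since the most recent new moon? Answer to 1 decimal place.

From f = (1 − cos θ)/2: cos θ = 1 − 2×0.28 = 0.440; arccos → 63.9°.
Waning ⇒ past full, so θ = 360° − 63.9° = 296.1°.
That fraction of the synodic month is 296.1/360 × 29.5 d ≈ 24.26 d.

24.3 days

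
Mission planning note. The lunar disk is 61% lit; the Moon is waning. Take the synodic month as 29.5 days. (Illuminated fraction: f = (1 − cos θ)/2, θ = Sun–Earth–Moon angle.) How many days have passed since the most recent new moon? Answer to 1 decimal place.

Invert f = (1 − cos θ)/2 to get cos θ = 1 − 2(0.61) = -0.220, hence θ₀ = arccos -0.220 = 102.7°.
A waning Moon lies in 180°–360°, so θ = 360° − 102.7° = 257.3°.
That fraction of the synodic month is 257.3/360 × 29.5 d ≈ 21.08 d.

21.1 days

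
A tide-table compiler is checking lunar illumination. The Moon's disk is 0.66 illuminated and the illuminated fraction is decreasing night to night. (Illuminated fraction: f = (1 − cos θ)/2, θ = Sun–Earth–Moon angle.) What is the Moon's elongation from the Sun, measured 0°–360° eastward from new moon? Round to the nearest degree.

251°

From f = (1 − cos θ)/2: cos θ = 1 − 2×0.66 = -0.320; arccos → 108.7°.
Since the Moon is past full (waning), take the reflex angle: θ = 360° − 108.7° = 251.3°.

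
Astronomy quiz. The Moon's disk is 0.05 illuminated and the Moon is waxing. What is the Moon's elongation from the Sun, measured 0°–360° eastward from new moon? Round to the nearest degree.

26°

From f = (1 − cos θ)/2: cos θ = 1 − 2×0.05 = 0.900; arccos → 25.8°.
Before full moon the principal value applies: θ = 25.8°.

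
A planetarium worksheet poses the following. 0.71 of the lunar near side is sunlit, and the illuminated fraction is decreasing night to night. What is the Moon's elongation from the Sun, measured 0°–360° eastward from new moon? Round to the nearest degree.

cos θ = 1 − 2f = -0.420, giving a principal value of 114.8°.
A waning Moon lies in 180°–360°, so θ = 360° − 114.8° = 245.2°.

245°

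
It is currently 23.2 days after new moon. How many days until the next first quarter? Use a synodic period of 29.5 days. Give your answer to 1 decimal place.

13.7 days

First quarter is 0.25 of the way through the cycle: age 0.25 × 29.5 = 7.375 d.
Already past this cycle's first quarter; the next is at 7.375 + 29.5 = 36.875 d, so 36.875 − 23.2 = 13.675 days.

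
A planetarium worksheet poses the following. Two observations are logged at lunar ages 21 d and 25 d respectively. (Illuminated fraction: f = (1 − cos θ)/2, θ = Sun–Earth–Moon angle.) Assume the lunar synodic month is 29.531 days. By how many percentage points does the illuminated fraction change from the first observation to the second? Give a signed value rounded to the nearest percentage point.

-41 percentage points

θ₁ = 360° × 21/29.531 = 256.0°, f₁ = (1 − cos θ₁)/2 = 0.621.
θ₂ = 360° × 25/29.531 = 304.8°, f₂ = (1 − cos θ₂)/2 = 0.215.
Change = f₂ − f₁ = -0.406 → -41 percentage points.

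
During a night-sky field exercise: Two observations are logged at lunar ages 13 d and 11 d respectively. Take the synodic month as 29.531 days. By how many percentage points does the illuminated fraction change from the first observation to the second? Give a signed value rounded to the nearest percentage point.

-12 percentage points

First observation: θ = 360°·13/29.531 = 158.5°, so f = 0.965.
Second observation: θ = 134.1°, f = 0.848.
Δf = 0.848 − 0.965 = -0.117, i.e. -12 pp.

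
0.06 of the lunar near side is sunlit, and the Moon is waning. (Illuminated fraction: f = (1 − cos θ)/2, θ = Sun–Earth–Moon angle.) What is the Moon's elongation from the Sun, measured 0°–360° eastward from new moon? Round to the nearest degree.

cos θ = 1 − 2f = 0.880, giving a principal value of 28.4°.
Waning ⇒ past full, so θ = 360° − 28.4° = 331.6°.

332°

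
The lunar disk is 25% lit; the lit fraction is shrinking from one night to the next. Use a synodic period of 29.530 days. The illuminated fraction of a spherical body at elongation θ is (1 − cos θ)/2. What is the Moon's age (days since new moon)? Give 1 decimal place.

24.6 days

Invert f = (1 − cos θ)/2 to get cos θ = 1 − 2(0.25) = 0.500, hence θ₀ = arccos 0.500 = 60.0°.
A waning Moon lies in 180°–360°, so θ = 360° − 60.0° = 300.0°.
At 360°/29.530 d per day, 300.0° corresponds to 24.61 days.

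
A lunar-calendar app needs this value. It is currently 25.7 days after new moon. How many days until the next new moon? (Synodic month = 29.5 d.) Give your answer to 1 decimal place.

The next new moon completes the synodic month: 29.5 − 25.7 = 3.800 days.

3.8 days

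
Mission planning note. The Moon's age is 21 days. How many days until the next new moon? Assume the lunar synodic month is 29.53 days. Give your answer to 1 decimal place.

The next new moon completes the synodic month: 29.53 − 21 = 8.530 days.

8.5 days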